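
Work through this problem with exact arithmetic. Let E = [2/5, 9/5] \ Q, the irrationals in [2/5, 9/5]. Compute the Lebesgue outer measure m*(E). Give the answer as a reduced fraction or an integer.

The interval I = [2/5, 9/5] has m(I) = 9/5 - 2/5 = 7/5 (endpoints are measure-zero, so open/closed/half-open agree). Write I = (I cap Q) u (I \ Q). The rationals in I are countable, so m*(I cap Q) = 0 (cover each rational by intervals whose total length is arbitrarily small). By countable subadditivity m*(I) <= m*(I cap Q) + m*(I \ Q), hence m*(I \ Q) >= m(I) = 7/5. The reverse inequality m*(I \ Q) <= m*(I) = 7/5 is trivial since (I \ Q) is a subset of I. Therefore m*(I \ Q) = 7/5.

7/5


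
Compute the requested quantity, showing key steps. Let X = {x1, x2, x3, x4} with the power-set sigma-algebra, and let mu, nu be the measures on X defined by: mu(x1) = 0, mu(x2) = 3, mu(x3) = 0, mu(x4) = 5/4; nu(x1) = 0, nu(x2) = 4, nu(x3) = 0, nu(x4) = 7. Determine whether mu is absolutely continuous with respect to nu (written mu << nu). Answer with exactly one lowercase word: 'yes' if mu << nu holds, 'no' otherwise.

mu << nu means: every nu-null measurable set is also mu-null; equivalently, for every atom x, if nu({x}) = 0 then mu({x}) = 0.
Checking each atom:
  x1: nu = 0, mu = 0 -> consistent with mu << nu.
  x2: nu = 4 > 0 -> no constraint.
  x3: nu = 0, mu = 0 -> consistent with mu << nu.
  x4: nu = 7 > 0 -> no constraint.
No atom violates the condition. Therefore mu << nu.

yes


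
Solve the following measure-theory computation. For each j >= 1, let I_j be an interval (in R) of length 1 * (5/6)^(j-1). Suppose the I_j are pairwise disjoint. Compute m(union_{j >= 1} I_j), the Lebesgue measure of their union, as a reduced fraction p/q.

By countable additivity of the Lebesgue measure on pairwise disjoint measurable sets,
  m(union_{j >= 1} I_j) = sum_{j >= 1} m(I_j) = sum_{j >= 1} a * r^(j-1),
  with a = 1 and r = 5/6.
Since 0 < r = 5/6 < 1, the geometric series converges:
  sum_{j >= 1} a * r^(j-1) = a / (1 - r).
  = 1 / (1 - 5/6)
  = 1 / (1/6)
  = 6.

6


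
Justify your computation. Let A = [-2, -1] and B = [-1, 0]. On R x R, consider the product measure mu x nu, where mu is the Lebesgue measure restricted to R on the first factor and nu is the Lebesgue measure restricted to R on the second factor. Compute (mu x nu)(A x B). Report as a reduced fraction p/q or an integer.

For a measurable rectangle A x B, the product measure satisfies
  (mu x nu)(A x B) = mu(A) * nu(B).
  mu(A) = 1.
  nu(B) = 1.
  (mu x nu)(A x B) = 1 * 1 = 1.

1


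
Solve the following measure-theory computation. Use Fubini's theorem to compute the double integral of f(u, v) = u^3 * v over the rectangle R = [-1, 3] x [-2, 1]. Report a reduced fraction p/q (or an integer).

f(u, v) is a tensor product of a function of u and a function of v, and both factors are bounded continuous (hence Lebesgue integrable) on the rectangle, so Fubini's theorem applies:
  integral_R f d(m x m) = (integral_a1^b1 u^3 du) * (integral_a2^b2 v dv).
Inner integral in u: integral_{-1}^{3} u^3 du = (3^4 - (-1)^4)/4
  = 20.
Inner integral in v: integral_{-2}^{1} v dv = (1^2 - (-2)^2)/2
  = -3/2.
Product: (20) * (-3/2) = -30.

-30


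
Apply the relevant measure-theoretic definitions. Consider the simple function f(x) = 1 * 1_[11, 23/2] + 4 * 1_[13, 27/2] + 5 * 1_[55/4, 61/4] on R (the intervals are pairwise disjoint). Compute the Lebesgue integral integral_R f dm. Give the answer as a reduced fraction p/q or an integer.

For a simple function f = sum_i c_i * 1_{A_i} with disjoint A_i,
  integral f dm = sum_i c_i * m(A_i).
Lengths of the A_i:
  m(A_1) = 23/2 - 11 = 1/2.
  m(A_2) = 27/2 - 13 = 1/2.
  m(A_3) = 61/4 - 55/4 = 3/2.
Contributions c_i * m(A_i):
  (1) * (1/2) = 1/2.
  (4) * (1/2) = 2.
  (5) * (3/2) = 15/2.
Total: 1/2 + 2 + 15/2 = 10.

10


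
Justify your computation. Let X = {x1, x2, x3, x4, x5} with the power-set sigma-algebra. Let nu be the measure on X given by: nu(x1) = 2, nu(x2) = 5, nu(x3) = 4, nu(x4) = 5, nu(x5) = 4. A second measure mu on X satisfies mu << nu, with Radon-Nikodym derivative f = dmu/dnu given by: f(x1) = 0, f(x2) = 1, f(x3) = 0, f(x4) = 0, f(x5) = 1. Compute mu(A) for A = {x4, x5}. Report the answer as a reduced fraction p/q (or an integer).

By the defining property of the Radon-Nikodym derivative, for every measurable set A,
  mu(A) = integral_A f dnu.
Since nu is a discrete measure concentrated on the atoms of X, the integral over A reduces to the sum
  mu(A) = sum_{x in A} f(x) * nu({x}).
Computing each term:
  x4: f(x4) * nu(x4) = 0 * 5 = 0.
  x5: f(x5) * nu(x5) = 1 * 4 = 4.
Summing: mu(A) = 0 + 4 = 4.

4


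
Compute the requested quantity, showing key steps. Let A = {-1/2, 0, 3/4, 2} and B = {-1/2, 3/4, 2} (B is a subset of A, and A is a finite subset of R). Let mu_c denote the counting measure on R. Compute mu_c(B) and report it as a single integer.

Counting measure assigns mu_c(E) = |E| (number of elements) when E is finite.
B has 3 element(s), so mu_c(B) = 3.

3


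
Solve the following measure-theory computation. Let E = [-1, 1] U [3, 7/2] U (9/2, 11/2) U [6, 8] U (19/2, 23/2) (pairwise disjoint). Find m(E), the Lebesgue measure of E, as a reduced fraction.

For pairwise disjoint intervals, m(union_i I_i) = sum_i m(I_i),
and m is invariant under swapping open/closed endpoints (single points have measure 0).
So m(E) = sum_i (b_i - a_i).
  I_1 has length 1 - (-1) = 2.
  I_2 has length 7/2 - 3 = 1/2.
  I_3 has length 11/2 - 9/2 = 1.
  I_4 has length 8 - 6 = 2.
  I_5 has length 23/2 - 19/2 = 2.
Summing:
  m(E) = 2 + 1/2 + 1 + 2 + 2 = 15/2.

15/2


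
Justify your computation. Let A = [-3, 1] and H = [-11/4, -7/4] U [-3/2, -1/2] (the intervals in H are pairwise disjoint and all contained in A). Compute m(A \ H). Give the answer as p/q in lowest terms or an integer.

The ambient interval has length m(A) = 1 - (-3) = 4.
Since the holes are disjoint and sit inside A, by finite additivity
  m(H) = sum_i (b_i - a_i), and m(A \ H) = m(A) - m(H).
Computing the hole measures:
  m(H_1) = -7/4 - (-11/4) = 1.
  m(H_2) = -1/2 - (-3/2) = 1.
Summed: m(H) = 1 + 1 = 2.
So m(A \ H) = 4 - 2 = 2.

2


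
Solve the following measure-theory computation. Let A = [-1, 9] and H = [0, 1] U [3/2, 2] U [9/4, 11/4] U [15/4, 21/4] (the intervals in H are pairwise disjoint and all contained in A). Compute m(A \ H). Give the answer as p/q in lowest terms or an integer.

The ambient interval has length m(A) = 9 - (-1) = 10.
Since the holes are disjoint and sit inside A, by finite additivity
  m(H) = sum_i (b_i - a_i), and m(A \ H) = m(A) - m(H).
Computing the hole measures:
  m(H_1) = 1 - 0 = 1.
  m(H_2) = 2 - 3/2 = 1/2.
  m(H_3) = 11/4 - 9/4 = 1/2.
  m(H_4) = 21/4 - 15/4 = 3/2.
Summed: m(H) = 1 + 1/2 + 1/2 + 3/2 = 7/2.
So m(A \ H) = 10 - 7/2 = 13/2.

13/2


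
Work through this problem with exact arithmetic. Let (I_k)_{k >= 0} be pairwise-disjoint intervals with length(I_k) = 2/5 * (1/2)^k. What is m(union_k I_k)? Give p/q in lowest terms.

By countable additivity of the Lebesgue measure on pairwise disjoint measurable sets,
  m(union_{k >= 0} I_k) = sum_{k >= 0} m(I_k) = sum_{k >= 0} a * r^k,
  with a = 2/5 and r = 1/2.
Since 0 < r = 1/2 < 1, the geometric series converges:
  sum_{k >= 0} a * r^k = a / (1 - r).
  = 2/5 / (1 - 1/2)
  = 2/5 / (1/2)
  = 4/5.

4/5


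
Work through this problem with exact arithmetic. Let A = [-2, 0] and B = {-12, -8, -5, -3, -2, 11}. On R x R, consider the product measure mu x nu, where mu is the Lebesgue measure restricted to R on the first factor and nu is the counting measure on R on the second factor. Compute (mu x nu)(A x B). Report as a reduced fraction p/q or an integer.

For a measurable rectangle A x B, the product measure satisfies
  (mu x nu)(A x B) = mu(A) * nu(B).
  mu(A) = 2.
  nu(B) = 6.
  (mu x nu)(A x B) = 2 * 6 = 12.

12


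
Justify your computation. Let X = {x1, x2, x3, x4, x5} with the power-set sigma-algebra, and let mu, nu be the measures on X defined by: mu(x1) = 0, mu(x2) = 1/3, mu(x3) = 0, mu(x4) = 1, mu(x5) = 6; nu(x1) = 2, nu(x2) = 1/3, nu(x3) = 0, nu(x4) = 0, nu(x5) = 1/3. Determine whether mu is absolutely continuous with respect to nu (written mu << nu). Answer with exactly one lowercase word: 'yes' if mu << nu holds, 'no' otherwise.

mu << nu means: every nu-null measurable set is also mu-null; equivalently, for every atom x, if nu({x}) = 0 then mu({x}) = 0.
Checking each atom:
  x1: nu = 2 > 0 -> no constraint.
  x2: nu = 1/3 > 0 -> no constraint.
  x3: nu = 0, mu = 0 -> consistent with mu << nu.
  x4: nu = 0, mu = 1 > 0 -> violates mu << nu.
  x5: nu = 1/3 > 0 -> no constraint.
The atom(s) x4 violate the condition (nu = 0 but mu > 0). Therefore mu is NOT absolutely continuous w.r.t. nu.

no


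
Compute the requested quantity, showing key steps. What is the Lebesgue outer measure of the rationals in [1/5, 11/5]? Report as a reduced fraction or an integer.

Q cap [1/5, 11/5] is countable; list its elements as q_1, q_2, ... . Fix eps > 0 and cover the k-th point by an interval of length eps * 2^(-k). The cover has total length eps * sum_{k>=1} 2^(-k) = eps, so by definition of outer measure m*(Q cap [1/5, 11/5]) <= eps. Since eps was arbitrary and m* >= 0, the outer measure is 0.

0


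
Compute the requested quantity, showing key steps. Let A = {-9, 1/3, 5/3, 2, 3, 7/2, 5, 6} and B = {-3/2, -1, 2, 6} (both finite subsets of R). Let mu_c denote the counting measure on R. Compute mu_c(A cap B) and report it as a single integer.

Counting measure on a finite set equals cardinality. mu_c(A cap B) = |A cap B| (elements appearing in both).
Enumerating the elements of A that also lie in B gives 2 element(s).
So mu_c(A cap B) = 2.

2


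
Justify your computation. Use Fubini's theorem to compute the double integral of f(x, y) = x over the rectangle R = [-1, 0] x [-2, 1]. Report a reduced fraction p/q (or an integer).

f(x, y) is a tensor product of a function of x and a function of y, and both factors are bounded continuous (hence Lebesgue integrable) on the rectangle, so Fubini's theorem applies:
  integral_R f d(m x m) = (integral_a1^b1 x dx) * (integral_a2^b2 1 dy).
Inner integral in x: integral_{-1}^{0} x dx = (0^2 - (-1)^2)/2
  = -1/2.
Inner integral in y: integral_{-2}^{1} 1 dy = (1^1 - (-2)^1)/1
  = 3.
Product: (-1/2) * (3) = -3/2.

-3/2


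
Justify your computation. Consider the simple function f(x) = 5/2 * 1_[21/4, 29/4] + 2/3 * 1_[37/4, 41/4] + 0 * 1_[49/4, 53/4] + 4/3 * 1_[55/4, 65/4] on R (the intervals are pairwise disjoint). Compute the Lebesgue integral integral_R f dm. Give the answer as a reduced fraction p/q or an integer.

For a simple function f = sum_i c_i * 1_{A_i} with disjoint A_i,
  integral f dm = sum_i c_i * m(A_i).
Lengths of the A_i:
  m(A_1) = 29/4 - 21/4 = 2.
  m(A_2) = 41/4 - 37/4 = 1.
  m(A_3) = 53/4 - 49/4 = 1.
  m(A_4) = 65/4 - 55/4 = 5/2.
Contributions c_i * m(A_i):
  (5/2) * (2) = 5.
  (2/3) * (1) = 2/3.
  (0) * (1) = 0.
  (4/3) * (5/2) = 10/3.
Total: 5 + 2/3 + 0 + 10/3 = 9.

9


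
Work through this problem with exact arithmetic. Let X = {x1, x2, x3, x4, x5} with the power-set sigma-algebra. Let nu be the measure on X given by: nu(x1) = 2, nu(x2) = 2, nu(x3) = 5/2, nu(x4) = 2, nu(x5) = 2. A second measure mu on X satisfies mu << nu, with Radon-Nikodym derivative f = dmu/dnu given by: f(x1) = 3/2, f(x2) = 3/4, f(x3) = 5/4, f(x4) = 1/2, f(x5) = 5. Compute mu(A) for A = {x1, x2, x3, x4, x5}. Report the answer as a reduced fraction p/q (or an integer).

By the defining property of the Radon-Nikodym derivative, for every measurable set A,
  mu(A) = integral_A f dnu.
Since nu is a discrete measure concentrated on the atoms of X, the integral over A reduces to the sum
  mu(A) = sum_{x in A} f(x) * nu({x}).
Computing each term:
  x1: f(x1) * nu(x1) = 3/2 * 2 = 3.
  x2: f(x2) * nu(x2) = 3/4 * 2 = 3/2.
  x3: f(x3) * nu(x3) = 5/4 * 5/2 = 25/8.
  x4: f(x4) * nu(x4) = 1/2 * 2 = 1.
  x5: f(x5) * nu(x5) = 5 * 2 = 10.
Summing: mu(A) = 3 + 3/2 + 25/8 + 1 + 10 = 149/8.

149/8


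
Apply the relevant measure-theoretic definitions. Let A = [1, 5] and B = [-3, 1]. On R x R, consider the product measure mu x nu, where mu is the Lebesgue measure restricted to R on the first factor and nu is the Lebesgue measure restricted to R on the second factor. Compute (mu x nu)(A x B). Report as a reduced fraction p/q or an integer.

For a measurable rectangle A x B, the product measure satisfies
  (mu x nu)(A x B) = mu(A) * nu(B).
  mu(A) = 4.
  nu(B) = 4.
  (mu x nu)(A x B) = 4 * 4 = 16.

16


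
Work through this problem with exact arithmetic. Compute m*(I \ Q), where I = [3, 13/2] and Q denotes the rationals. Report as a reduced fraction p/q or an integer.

The interval I = [3, 13/2] has m(I) = 13/2 - 3 = 7/2 (endpoints are measure-zero, so open/closed/half-open agree). Write I = (I cap Q) u (I \ Q). The rationals in I are countable, so m*(I cap Q) = 0 (cover each rational by intervals whose total length is arbitrarily small). By countable subadditivity m*(I) <= m*(I cap Q) + m*(I \ Q), hence m*(I \ Q) >= m(I) = 7/2. The reverse inequality m*(I \ Q) <= m*(I) = 7/2 is trivial since (I \ Q) is a subset of I. Therefore m*(I \ Q) = 7/2.

7/2


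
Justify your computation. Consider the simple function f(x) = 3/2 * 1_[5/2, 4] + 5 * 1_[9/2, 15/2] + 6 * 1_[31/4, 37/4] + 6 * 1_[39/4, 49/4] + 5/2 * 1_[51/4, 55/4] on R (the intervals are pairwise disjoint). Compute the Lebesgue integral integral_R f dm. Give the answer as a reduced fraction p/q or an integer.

For a simple function f = sum_i c_i * 1_{A_i} with disjoint A_i,
  integral f dm = sum_i c_i * m(A_i).
Lengths of the A_i:
  m(A_1) = 4 - 5/2 = 3/2.
  m(A_2) = 15/2 - 9/2 = 3.
  m(A_3) = 37/4 - 31/4 = 3/2.
  m(A_4) = 49/4 - 39/4 = 5/2.
  m(A_5) = 55/4 - 51/4 = 1.
Contributions c_i * m(A_i):
  (3/2) * (3/2) = 9/4.
  (5) * (3) = 15.
  (6) * (3/2) = 9.
  (6) * (5/2) = 15.
  (5/2) * (1) = 5/2.
Total: 9/4 + 15 + 9 + 15 + 5/2 = 175/4.

175/4


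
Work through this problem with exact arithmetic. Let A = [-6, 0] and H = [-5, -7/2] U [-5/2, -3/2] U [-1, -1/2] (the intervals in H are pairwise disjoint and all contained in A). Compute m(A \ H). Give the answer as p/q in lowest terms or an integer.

The ambient interval has length m(A) = 0 - (-6) = 6.
Since the holes are disjoint and sit inside A, by finite additivity
  m(H) = sum_i (b_i - a_i), and m(A \ H) = m(A) - m(H).
Computing the hole measures:
  m(H_1) = -7/2 - (-5) = 3/2.
  m(H_2) = -3/2 - (-5/2) = 1.
  m(H_3) = -1/2 - (-1) = 1/2.
Summed: m(H) = 3/2 + 1 + 1/2 = 3.
So m(A \ H) = 6 - 3 = 3.

3


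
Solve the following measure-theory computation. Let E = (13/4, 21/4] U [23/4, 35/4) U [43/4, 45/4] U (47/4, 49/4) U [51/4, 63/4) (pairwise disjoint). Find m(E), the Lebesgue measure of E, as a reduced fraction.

For pairwise disjoint intervals, m(union_i I_i) = sum_i m(I_i),
and m is invariant under swapping open/closed endpoints (single points have measure 0).
So m(E) = sum_i (b_i - a_i).
  I_1 has length 21/4 - 13/4 = 2.
  I_2 has length 35/4 - 23/4 = 3.
  I_3 has length 45/4 - 43/4 = 1/2.
  I_4 has length 49/4 - 47/4 = 1/2.
  I_5 has length 63/4 - 51/4 = 3.
Summing:
  m(E) = 2 + 3 + 1/2 + 1/2 + 3 = 9.

9


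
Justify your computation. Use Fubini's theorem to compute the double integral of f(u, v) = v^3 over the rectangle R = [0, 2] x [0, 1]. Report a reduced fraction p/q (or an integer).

f(u, v) is a tensor product of a function of u and a function of v, and both factors are bounded continuous (hence Lebesgue integrable) on the rectangle, so Fubini's theorem applies:
  integral_R f d(m x m) = (integral_a1^b1 1 du) * (integral_a2^b2 v^3 dv).
Inner integral in u: integral_{0}^{2} 1 du = (2^1 - 0^1)/1
  = 2.
Inner integral in v: integral_{0}^{1} v^3 dv = (1^4 - 0^4)/4
  = 1/4.
Product: (2) * (1/4) = 1/2.

1/2


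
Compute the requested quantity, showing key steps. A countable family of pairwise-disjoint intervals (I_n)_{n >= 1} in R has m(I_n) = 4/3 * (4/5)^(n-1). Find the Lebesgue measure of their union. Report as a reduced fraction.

By countable additivity of the Lebesgue measure on pairwise disjoint measurable sets,
  m(union_{n >= 1} I_n) = sum_{n >= 1} m(I_n) = sum_{n >= 1} a * r^(n-1),
  with a = 4/3 and r = 4/5.
Since 0 < r = 4/5 < 1, the geometric series converges:
  sum_{n >= 1} a * r^(n-1) = a / (1 - r).
  = 4/3 / (1 - 4/5)
  = 4/3 / (1/5)
  = 20/3.

20/3


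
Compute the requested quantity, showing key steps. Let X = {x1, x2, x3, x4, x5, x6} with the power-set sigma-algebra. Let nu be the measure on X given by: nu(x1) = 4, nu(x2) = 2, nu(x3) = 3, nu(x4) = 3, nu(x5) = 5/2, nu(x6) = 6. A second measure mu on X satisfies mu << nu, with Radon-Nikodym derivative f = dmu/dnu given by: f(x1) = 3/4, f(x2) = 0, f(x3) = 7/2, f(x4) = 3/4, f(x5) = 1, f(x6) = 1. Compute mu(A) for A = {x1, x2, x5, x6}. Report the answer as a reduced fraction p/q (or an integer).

By the defining property of the Radon-Nikodym derivative, for every measurable set A,
  mu(A) = integral_A f dnu.
Since nu is a discrete measure concentrated on the atoms of X, the integral over A reduces to the sum
  mu(A) = sum_{x in A} f(x) * nu({x}).
Computing each term:
  x1: f(x1) * nu(x1) = 3/4 * 4 = 3.
  x2: f(x2) * nu(x2) = 0 * 2 = 0.
  x5: f(x5) * nu(x5) = 1 * 5/2 = 5/2.
  x6: f(x6) * nu(x6) = 1 * 6 = 6.
Summing: mu(A) = 3 + 0 + 5/2 + 6 = 23/2.

23/2


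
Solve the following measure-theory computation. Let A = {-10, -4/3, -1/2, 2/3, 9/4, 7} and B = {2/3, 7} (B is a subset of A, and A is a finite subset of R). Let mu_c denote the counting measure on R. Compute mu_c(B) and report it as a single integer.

Counting measure assigns mu_c(E) = |E| (number of elements) when E is finite.
B has 2 element(s), so mu_c(B) = 2.

2


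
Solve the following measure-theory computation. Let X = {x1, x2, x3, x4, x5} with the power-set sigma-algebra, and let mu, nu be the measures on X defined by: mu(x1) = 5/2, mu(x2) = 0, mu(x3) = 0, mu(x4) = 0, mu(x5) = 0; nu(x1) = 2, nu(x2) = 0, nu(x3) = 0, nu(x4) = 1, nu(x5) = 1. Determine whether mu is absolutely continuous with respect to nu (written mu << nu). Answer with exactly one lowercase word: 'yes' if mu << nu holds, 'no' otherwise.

mu << nu means: every nu-null measurable set is also mu-null; equivalently, for every atom x, if nu({x}) = 0 then mu({x}) = 0.
Checking each atom:
  x1: nu = 2 > 0 -> no constraint.
  x2: nu = 0, mu = 0 -> consistent with mu << nu.
  x3: nu = 0, mu = 0 -> consistent with mu << nu.
  x4: nu = 1 > 0 -> no constraint.
  x5: nu = 1 > 0 -> no constraint.
No atom violates the condition. Therefore mu << nu.

yes


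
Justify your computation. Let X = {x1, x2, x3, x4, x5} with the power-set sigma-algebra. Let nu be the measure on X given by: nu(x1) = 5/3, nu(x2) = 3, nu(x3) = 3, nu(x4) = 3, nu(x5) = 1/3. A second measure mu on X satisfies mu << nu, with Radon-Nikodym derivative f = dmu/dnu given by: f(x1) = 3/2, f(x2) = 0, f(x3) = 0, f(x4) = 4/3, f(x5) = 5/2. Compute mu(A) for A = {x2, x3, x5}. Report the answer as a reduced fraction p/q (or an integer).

By the defining property of the Radon-Nikodym derivative, for every measurable set A,
  mu(A) = integral_A f dnu.
Since nu is a discrete measure concentrated on the atoms of X, the integral over A reduces to the sum
  mu(A) = sum_{x in A} f(x) * nu({x}).
Computing each term:
  x2: f(x2) * nu(x2) = 0 * 3 = 0.
  x3: f(x3) * nu(x3) = 0 * 3 = 0.
  x5: f(x5) * nu(x5) = 5/2 * 1/3 = 5/6.
Summing: mu(A) = 0 + 0 + 5/6 = 5/6.

5/6


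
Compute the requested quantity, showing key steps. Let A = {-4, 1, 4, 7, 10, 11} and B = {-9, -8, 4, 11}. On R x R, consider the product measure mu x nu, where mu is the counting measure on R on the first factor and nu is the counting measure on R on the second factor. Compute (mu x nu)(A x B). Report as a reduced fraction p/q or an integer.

For a measurable rectangle A x B, the product measure satisfies
  (mu x nu)(A x B) = mu(A) * nu(B).
  mu(A) = 6.
  nu(B) = 4.
  (mu x nu)(A x B) = 6 * 4 = 24.

24


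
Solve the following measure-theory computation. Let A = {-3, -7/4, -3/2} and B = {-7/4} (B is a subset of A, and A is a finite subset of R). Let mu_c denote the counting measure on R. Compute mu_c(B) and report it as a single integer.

Counting measure assigns mu_c(E) = |E| (number of elements) when E is finite.
B has 1 element(s), so mu_c(B) = 1.

1


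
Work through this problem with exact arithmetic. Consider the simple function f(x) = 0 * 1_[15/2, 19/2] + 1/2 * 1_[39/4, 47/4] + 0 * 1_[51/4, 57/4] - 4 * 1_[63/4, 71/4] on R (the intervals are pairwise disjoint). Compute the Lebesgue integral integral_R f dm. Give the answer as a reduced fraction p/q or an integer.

For a simple function f = sum_i c_i * 1_{A_i} with disjoint A_i,
  integral f dm = sum_i c_i * m(A_i).
Lengths of the A_i:
  m(A_1) = 19/2 - 15/2 = 2.
  m(A_2) = 47/4 - 39/4 = 2.
  m(A_3) = 57/4 - 51/4 = 3/2.
  m(A_4) = 71/4 - 63/4 = 2.
Contributions c_i * m(A_i):
  (0) * (2) = 0.
  (1/2) * (2) = 1.
  (0) * (3/2) = 0.
  (-4) * (2) = -8.
Total: 0 + 1 + 0 - 8 = -7.

-7


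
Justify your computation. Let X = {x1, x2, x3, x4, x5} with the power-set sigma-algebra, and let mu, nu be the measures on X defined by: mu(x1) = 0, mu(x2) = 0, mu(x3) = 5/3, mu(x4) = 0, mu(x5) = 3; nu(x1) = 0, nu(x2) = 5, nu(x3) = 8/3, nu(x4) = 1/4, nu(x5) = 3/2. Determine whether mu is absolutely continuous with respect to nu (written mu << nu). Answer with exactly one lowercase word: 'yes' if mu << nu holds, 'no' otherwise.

mu << nu means: every nu-null measurable set is also mu-null; equivalently, for every atom x, if nu({x}) = 0 then mu({x}) = 0.
Checking each atom:
  x1: nu = 0, mu = 0 -> consistent with mu << nu.
  x2: nu = 5 > 0 -> no constraint.
  x3: nu = 8/3 > 0 -> no constraint.
  x4: nu = 1/4 > 0 -> no constraint.
  x5: nu = 3/2 > 0 -> no constraint.
No atom violates the condition. Therefore mu << nu.

yes


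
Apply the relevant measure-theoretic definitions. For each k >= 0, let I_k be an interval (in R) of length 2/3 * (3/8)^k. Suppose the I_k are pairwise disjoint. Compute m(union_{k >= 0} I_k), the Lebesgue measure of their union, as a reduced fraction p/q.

By countable additivity of the Lebesgue measure on pairwise disjoint measurable sets,
  m(union_{k >= 0} I_k) = sum_{k >= 0} m(I_k) = sum_{k >= 0} a * r^k,
  with a = 2/3 and r = 3/8.
Since 0 < r = 3/8 < 1, the geometric series converges:
  sum_{k >= 0} a * r^k = a / (1 - r).
  = 2/3 / (1 - 3/8)
  = 2/3 / (5/8)
  = 16/15.

16/15


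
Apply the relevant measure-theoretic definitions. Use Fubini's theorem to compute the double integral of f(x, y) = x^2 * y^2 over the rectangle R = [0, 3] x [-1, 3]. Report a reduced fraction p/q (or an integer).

f(x, y) is a tensor product of a function of x and a function of y, and both factors are bounded continuous (hence Lebesgue integrable) on the rectangle, so Fubini's theorem applies:
  integral_R f d(m x m) = (integral_a1^b1 x^2 dx) * (integral_a2^b2 y^2 dy).
Inner integral in x: integral_{0}^{3} x^2 dx = (3^3 - 0^3)/3
  = 9.
Inner integral in y: integral_{-1}^{3} y^2 dy = (3^3 - (-1)^3)/3
  = 28/3.
Product: (9) * (28/3) = 84.

84


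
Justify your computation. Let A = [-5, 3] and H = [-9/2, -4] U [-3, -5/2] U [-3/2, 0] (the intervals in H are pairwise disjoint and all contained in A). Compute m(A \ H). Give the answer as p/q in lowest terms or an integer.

The ambient interval has length m(A) = 3 - (-5) = 8.
Since the holes are disjoint and sit inside A, by finite additivity
  m(H) = sum_i (b_i - a_i), and m(A \ H) = m(A) - m(H).
Computing the hole measures:
  m(H_1) = -4 - (-9/2) = 1/2.
  m(H_2) = -5/2 - (-3) = 1/2.
  m(H_3) = 0 - (-3/2) = 3/2.
Summed: m(H) = 1/2 + 1/2 + 3/2 = 5/2.
So m(A \ H) = 8 - 5/2 = 11/2.

11/2


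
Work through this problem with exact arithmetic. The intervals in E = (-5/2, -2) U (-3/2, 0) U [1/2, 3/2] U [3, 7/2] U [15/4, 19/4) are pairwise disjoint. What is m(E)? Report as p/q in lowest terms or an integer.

For pairwise disjoint intervals, m(union_i I_i) = sum_i m(I_i),
and m is invariant under swapping open/closed endpoints (single points have measure 0).
So m(E) = sum_i (b_i - a_i).
  I_1 has length -2 - (-5/2) = 1/2.
  I_2 has length 0 - (-3/2) = 3/2.
  I_3 has length 3/2 - 1/2 = 1.
  I_4 has length 7/2 - 3 = 1/2.
  I_5 has length 19/4 - 15/4 = 1.
Summing:
  m(E) = 1/2 + 3/2 + 1 + 1/2 + 1 = 9/2.

9/2


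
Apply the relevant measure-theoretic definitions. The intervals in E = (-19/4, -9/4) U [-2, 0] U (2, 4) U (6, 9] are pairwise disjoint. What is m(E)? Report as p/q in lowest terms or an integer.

For pairwise disjoint intervals, m(union_i I_i) = sum_i m(I_i),
and m is invariant under swapping open/closed endpoints (single points have measure 0).
So m(E) = sum_i (b_i - a_i).
  I_1 has length -9/4 - (-19/4) = 5/2.
  I_2 has length 0 - (-2) = 2.
  I_3 has length 4 - 2 = 2.
  I_4 has length 9 - 6 = 3.
Summing:
  m(E) = 5/2 + 2 + 2 + 3 = 19/2.

19/2


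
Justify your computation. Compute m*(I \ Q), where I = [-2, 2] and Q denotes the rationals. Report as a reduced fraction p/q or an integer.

The interval I = [-2, 2] has m(I) = 2 - (-2) = 4 (endpoints are measure-zero, so open/closed/half-open agree). Write I = (I cap Q) u (I \ Q). The rationals in I are countable, so m*(I cap Q) = 0 (cover each rational by intervals whose total length is arbitrarily small). By countable subadditivity m*(I) <= m*(I cap Q) + m*(I \ Q), hence m*(I \ Q) >= m(I) = 4. The reverse inequality m*(I \ Q) <= m*(I) = 4 is trivial since (I \ Q) is a subset of I. Therefore m*(I \ Q) = 4.

4


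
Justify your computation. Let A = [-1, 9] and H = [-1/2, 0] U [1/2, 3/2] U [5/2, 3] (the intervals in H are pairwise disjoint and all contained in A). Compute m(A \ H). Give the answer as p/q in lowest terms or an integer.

The ambient interval has length m(A) = 9 - (-1) = 10.
Since the holes are disjoint and sit inside A, by finite additivity
  m(H) = sum_i (b_i - a_i), and m(A \ H) = m(A) - m(H).
Computing the hole measures:
  m(H_1) = 0 - (-1/2) = 1/2.
  m(H_2) = 3/2 - 1/2 = 1.
  m(H_3) = 3 - 5/2 = 1/2.
Summed: m(H) = 1/2 + 1 + 1/2 = 2.
So m(A \ H) = 10 - 2 = 8.

8


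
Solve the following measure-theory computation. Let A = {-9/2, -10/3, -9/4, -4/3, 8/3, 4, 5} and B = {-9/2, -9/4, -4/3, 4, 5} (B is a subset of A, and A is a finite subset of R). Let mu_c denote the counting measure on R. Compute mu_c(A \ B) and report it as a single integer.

Counting measure assigns mu_c(E) = |E| (number of elements) when E is finite. For B subset A, A \ B is the set of elements of A not in B, so |A \ B| = |A| - |B|.
|A| = 7, |B| = 5, so mu_c(A \ B) = 7 - 5 = 2.

2


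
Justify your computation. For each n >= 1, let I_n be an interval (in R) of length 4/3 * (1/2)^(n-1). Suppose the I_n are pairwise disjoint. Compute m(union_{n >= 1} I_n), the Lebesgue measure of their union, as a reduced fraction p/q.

By countable additivity of the Lebesgue measure on pairwise disjoint measurable sets,
  m(union_{n >= 1} I_n) = sum_{n >= 1} m(I_n) = sum_{n >= 1} a * r^(n-1),
  with a = 4/3 and r = 1/2.
Since 0 < r = 1/2 < 1, the geometric series converges:
  sum_{n >= 1} a * r^(n-1) = a / (1 - r).
  = 4/3 / (1 - 1/2)
  = 4/3 / (1/2)
  = 8/3.

8/3


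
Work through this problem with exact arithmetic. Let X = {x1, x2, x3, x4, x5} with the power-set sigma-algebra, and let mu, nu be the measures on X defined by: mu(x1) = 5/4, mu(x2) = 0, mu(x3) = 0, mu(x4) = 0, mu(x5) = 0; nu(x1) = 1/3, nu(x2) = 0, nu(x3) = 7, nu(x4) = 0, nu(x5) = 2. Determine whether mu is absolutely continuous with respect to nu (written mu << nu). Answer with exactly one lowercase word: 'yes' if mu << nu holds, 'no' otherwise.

mu << nu means: every nu-null measurable set is also mu-null; equivalently, for every atom x, if nu({x}) = 0 then mu({x}) = 0.
Checking each atom:
  x1: nu = 1/3 > 0 -> no constraint.
  x2: nu = 0, mu = 0 -> consistent with mu << nu.
  x3: nu = 7 > 0 -> no constraint.
  x4: nu = 0, mu = 0 -> consistent with mu << nu.
  x5: nu = 2 > 0 -> no constraint.
No atom violates the condition. Therefore mu << nu.

yes


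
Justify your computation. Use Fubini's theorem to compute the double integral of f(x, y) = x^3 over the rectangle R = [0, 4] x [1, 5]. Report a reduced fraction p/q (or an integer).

f(x, y) is a tensor product of a function of x and a function of y, and both factors are bounded continuous (hence Lebesgue integrable) on the rectangle, so Fubini's theorem applies:
  integral_R f d(m x m) = (integral_a1^b1 x^3 dx) * (integral_a2^b2 1 dy).
Inner integral in x: integral_{0}^{4} x^3 dx = (4^4 - 0^4)/4
  = 64.
Inner integral in y: integral_{1}^{5} 1 dy = (5^1 - 1^1)/1
  = 4.
Product: (64) * (4) = 256.

256


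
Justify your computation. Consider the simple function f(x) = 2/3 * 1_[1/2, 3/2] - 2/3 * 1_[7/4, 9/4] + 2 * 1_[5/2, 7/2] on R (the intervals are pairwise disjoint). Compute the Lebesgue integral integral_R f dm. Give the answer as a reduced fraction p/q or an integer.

For a simple function f = sum_i c_i * 1_{A_i} with disjoint A_i,
  integral f dm = sum_i c_i * m(A_i).
Lengths of the A_i:
  m(A_1) = 3/2 - 1/2 = 1.
  m(A_2) = 9/4 - 7/4 = 1/2.
  m(A_3) = 7/2 - 5/2 = 1.
Contributions c_i * m(A_i):
  (2/3) * (1) = 2/3.
  (-2/3) * (1/2) = -1/3.
  (2) * (1) = 2.
Total: 2/3 - 1/3 + 2 = 7/3.

7/3


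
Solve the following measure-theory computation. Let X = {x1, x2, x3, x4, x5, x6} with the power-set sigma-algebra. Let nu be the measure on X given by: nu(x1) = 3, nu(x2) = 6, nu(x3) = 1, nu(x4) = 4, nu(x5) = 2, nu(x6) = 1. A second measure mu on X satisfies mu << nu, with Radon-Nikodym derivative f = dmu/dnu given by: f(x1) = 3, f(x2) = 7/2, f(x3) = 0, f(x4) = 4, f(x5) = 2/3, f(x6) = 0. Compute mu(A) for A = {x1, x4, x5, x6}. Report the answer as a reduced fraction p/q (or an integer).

By the defining property of the Radon-Nikodym derivative, for every measurable set A,
  mu(A) = integral_A f dnu.
Since nu is a discrete measure concentrated on the atoms of X, the integral over A reduces to the sum
  mu(A) = sum_{x in A} f(x) * nu({x}).
Computing each term:
  x1: f(x1) * nu(x1) = 3 * 3 = 9.
  x4: f(x4) * nu(x4) = 4 * 4 = 16.
  x5: f(x5) * nu(x5) = 2/3 * 2 = 4/3.
  x6: f(x6) * nu(x6) = 0 * 1 = 0.
Summing: mu(A) = 9 + 16 + 4/3 + 0 = 79/3.

79/3


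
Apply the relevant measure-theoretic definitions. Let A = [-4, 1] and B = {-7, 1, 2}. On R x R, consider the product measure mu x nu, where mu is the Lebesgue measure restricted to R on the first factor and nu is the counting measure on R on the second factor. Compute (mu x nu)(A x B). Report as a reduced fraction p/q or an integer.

For a measurable rectangle A x B, the product measure satisfies
  (mu x nu)(A x B) = mu(A) * nu(B).
  mu(A) = 5.
  nu(B) = 3.
  (mu x nu)(A x B) = 5 * 3 = 15.

15


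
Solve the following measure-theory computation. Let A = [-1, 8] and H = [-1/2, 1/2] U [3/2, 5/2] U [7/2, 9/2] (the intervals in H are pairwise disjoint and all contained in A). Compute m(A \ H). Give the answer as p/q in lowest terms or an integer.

The ambient interval has length m(A) = 8 - (-1) = 9.
Since the holes are disjoint and sit inside A, by finite additivity
  m(H) = sum_i (b_i - a_i), and m(A \ H) = m(A) - m(H).
Computing the hole measures:
  m(H_1) = 1/2 - (-1/2) = 1.
  m(H_2) = 5/2 - 3/2 = 1.
  m(H_3) = 9/2 - 7/2 = 1.
Summed: m(H) = 1 + 1 + 1 = 3.
So m(A \ H) = 9 - 3 = 6.

6


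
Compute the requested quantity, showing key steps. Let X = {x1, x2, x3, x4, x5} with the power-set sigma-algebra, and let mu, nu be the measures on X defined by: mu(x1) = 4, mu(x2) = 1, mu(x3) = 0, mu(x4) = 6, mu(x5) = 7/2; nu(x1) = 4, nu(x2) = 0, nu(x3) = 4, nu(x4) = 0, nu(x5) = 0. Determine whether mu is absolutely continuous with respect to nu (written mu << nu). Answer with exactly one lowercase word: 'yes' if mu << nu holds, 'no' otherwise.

mu << nu means: every nu-null measurable set is also mu-null; equivalently, for every atom x, if nu({x}) = 0 then mu({x}) = 0.
Checking each atom:
  x1: nu = 4 > 0 -> no constraint.
  x2: nu = 0, mu = 1 > 0 -> violates mu << nu.
  x3: nu = 4 > 0 -> no constraint.
  x4: nu = 0, mu = 6 > 0 -> violates mu << nu.
  x5: nu = 0, mu = 7/2 > 0 -> violates mu << nu.
The atom(s) x2, x4, x5 violate the condition (nu = 0 but mu > 0). Therefore mu is NOT absolutely continuous w.r.t. nu.

no


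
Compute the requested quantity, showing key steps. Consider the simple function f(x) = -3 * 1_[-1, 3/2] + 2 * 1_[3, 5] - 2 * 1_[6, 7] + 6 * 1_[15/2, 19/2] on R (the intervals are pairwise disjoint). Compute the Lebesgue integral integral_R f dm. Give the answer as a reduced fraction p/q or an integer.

For a simple function f = sum_i c_i * 1_{A_i} with disjoint A_i,
  integral f dm = sum_i c_i * m(A_i).
Lengths of the A_i:
  m(A_1) = 3/2 - (-1) = 5/2.
  m(A_2) = 5 - 3 = 2.
  m(A_3) = 7 - 6 = 1.
  m(A_4) = 19/2 - 15/2 = 2.
Contributions c_i * m(A_i):
  (-3) * (5/2) = -15/2.
  (2) * (2) = 4.
  (-2) * (1) = -2.
  (6) * (2) = 12.
Total: -15/2 + 4 - 2 + 12 = 13/2.

13/2


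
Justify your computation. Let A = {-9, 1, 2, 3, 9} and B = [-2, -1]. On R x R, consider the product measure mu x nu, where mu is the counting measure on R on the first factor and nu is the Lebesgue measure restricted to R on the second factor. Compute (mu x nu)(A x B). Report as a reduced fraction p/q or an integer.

For a measurable rectangle A x B, the product measure satisfies
  (mu x nu)(A x B) = mu(A) * nu(B).
  mu(A) = 5.
  nu(B) = 1.
  (mu x nu)(A x B) = 5 * 1 = 5.

5


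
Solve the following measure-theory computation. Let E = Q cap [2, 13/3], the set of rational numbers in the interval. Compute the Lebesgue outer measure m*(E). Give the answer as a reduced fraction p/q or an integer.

E = Q cap [2, 13/3] is a subset of Q, which is countable. Enumerate Q = {q_1, q_2, ...}; for any eps > 0, cover q_k by the open interval (q_k - eps/2^(k+1), q_k + eps/2^(k+1)), of length eps/2^k. The total cover length is sum_{k>=1} eps/2^k = eps. Hence m*(E) <= m*(Q) <= eps for every eps > 0, and since outer measure is non-negative, m*(E) = 0.

0


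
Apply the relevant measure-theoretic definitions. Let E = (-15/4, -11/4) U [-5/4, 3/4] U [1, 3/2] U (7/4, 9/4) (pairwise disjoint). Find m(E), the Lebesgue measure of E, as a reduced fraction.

For pairwise disjoint intervals, m(union_i I_i) = sum_i m(I_i),
and m is invariant under swapping open/closed endpoints (single points have measure 0).
So m(E) = sum_i (b_i - a_i).
  I_1 has length -11/4 - (-15/4) = 1.
  I_2 has length 3/4 - (-5/4) = 2.
  I_3 has length 3/2 - 1 = 1/2.
  I_4 has length 9/4 - 7/4 = 1/2.
Summing:
  m(E) = 1 + 2 + 1/2 + 1/2 = 4.

4


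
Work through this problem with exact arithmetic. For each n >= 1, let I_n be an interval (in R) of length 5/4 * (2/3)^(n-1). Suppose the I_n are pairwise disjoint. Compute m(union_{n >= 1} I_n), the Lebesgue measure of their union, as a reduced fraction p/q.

By countable additivity of the Lebesgue measure on pairwise disjoint measurable sets,
  m(union_{n >= 1} I_n) = sum_{n >= 1} m(I_n) = sum_{n >= 1} a * r^(n-1),
  with a = 5/4 and r = 2/3.
Since 0 < r = 2/3 < 1, the geometric series converges:
  sum_{n >= 1} a * r^(n-1) = a / (1 - r).
  = 5/4 / (1 - 2/3)
  = 5/4 / (1/3)
  = 15/4.

15/4


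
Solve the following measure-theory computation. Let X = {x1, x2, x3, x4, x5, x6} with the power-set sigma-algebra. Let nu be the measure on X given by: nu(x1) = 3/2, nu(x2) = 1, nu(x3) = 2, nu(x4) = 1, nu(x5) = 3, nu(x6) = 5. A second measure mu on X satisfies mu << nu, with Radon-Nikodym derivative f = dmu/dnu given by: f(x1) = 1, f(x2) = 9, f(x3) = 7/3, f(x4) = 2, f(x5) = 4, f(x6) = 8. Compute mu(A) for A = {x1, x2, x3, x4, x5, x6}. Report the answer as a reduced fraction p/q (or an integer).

By the defining property of the Radon-Nikodym derivative, for every measurable set A,
  mu(A) = integral_A f dnu.
Since nu is a discrete measure concentrated on the atoms of X, the integral over A reduces to the sum
  mu(A) = sum_{x in A} f(x) * nu({x}).
Computing each term:
  x1: f(x1) * nu(x1) = 1 * 3/2 = 3/2.
  x2: f(x2) * nu(x2) = 9 * 1 = 9.
  x3: f(x3) * nu(x3) = 7/3 * 2 = 14/3.
  x4: f(x4) * nu(x4) = 2 * 1 = 2.
  x5: f(x5) * nu(x5) = 4 * 3 = 12.
  x6: f(x6) * nu(x6) = 8 * 5 = 40.
Summing: mu(A) = 3/2 + 9 + 14/3 + 2 + 12 + 40 = 415/6.

415/6


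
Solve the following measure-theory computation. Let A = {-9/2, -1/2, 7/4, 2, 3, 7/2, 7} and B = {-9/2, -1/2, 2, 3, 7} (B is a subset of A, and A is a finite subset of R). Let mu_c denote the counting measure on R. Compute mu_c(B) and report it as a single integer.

Counting measure assigns mu_c(E) = |E| (number of elements) when E is finite.
B has 5 element(s), so mu_c(B) = 5.

5


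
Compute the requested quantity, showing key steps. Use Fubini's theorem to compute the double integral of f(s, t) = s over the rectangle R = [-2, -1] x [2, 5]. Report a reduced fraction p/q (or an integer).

f(s, t) is a tensor product of a function of s and a function of t, and both factors are bounded continuous (hence Lebesgue integrable) on the rectangle, so Fubini's theorem applies:
  integral_R f d(m x m) = (integral_a1^b1 s ds) * (integral_a2^b2 1 dt).
Inner integral in s: integral_{-2}^{-1} s ds = ((-1)^2 - (-2)^2)/2
  = -3/2.
Inner integral in t: integral_{2}^{5} 1 dt = (5^1 - 2^1)/1
  = 3.
Product: (-3/2) * (3) = -9/2.

-9/2


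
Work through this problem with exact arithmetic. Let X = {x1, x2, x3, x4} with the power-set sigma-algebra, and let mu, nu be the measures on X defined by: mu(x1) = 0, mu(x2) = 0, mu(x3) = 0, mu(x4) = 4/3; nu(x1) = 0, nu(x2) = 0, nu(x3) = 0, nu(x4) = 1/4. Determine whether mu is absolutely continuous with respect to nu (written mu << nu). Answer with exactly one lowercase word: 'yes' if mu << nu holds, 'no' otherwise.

mu << nu means: every nu-null measurable set is also mu-null; equivalently, for every atom x, if nu({x}) = 0 then mu({x}) = 0.
Checking each atom:
  x1: nu = 0, mu = 0 -> consistent with mu << nu.
  x2: nu = 0, mu = 0 -> consistent with mu << nu.
  x3: nu = 0, mu = 0 -> consistent with mu << nu.
  x4: nu = 1/4 > 0 -> no constraint.
No atom violates the condition. Therefore mu << nu.

yes


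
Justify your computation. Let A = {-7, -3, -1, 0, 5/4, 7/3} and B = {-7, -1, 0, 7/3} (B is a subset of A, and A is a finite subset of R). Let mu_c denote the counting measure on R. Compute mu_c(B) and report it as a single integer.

Counting measure assigns mu_c(E) = |E| (number of elements) when E is finite.
B has 4 element(s), so mu_c(B) = 4.

4


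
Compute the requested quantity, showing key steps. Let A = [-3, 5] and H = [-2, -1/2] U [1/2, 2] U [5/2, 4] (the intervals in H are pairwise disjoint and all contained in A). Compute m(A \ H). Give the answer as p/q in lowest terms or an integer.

The ambient interval has length m(A) = 5 - (-3) = 8.
Since the holes are disjoint and sit inside A, by finite additivity
  m(H) = sum_i (b_i - a_i), and m(A \ H) = m(A) - m(H).
Computing the hole measures:
  m(H_1) = -1/2 - (-2) = 3/2.
  m(H_2) = 2 - 1/2 = 3/2.
  m(H_3) = 4 - 5/2 = 3/2.
Summed: m(H) = 3/2 + 3/2 + 3/2 = 9/2.
So m(A \ H) = 8 - 9/2 = 7/2.

7/2


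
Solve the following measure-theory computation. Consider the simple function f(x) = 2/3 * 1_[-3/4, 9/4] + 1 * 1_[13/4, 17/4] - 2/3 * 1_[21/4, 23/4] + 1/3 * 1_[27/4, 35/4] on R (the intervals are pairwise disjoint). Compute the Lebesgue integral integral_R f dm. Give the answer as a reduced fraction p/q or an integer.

For a simple function f = sum_i c_i * 1_{A_i} with disjoint A_i,
  integral f dm = sum_i c_i * m(A_i).
Lengths of the A_i:
  m(A_1) = 9/4 - (-3/4) = 3.
  m(A_2) = 17/4 - 13/4 = 1.
  m(A_3) = 23/4 - 21/4 = 1/2.
  m(A_4) = 35/4 - 27/4 = 2.
Contributions c_i * m(A_i):
  (2/3) * (3) = 2.
  (1) * (1) = 1.
  (-2/3) * (1/2) = -1/3.
  (1/3) * (2) = 2/3.
Total: 2 + 1 - 1/3 + 2/3 = 10/3.

10/3


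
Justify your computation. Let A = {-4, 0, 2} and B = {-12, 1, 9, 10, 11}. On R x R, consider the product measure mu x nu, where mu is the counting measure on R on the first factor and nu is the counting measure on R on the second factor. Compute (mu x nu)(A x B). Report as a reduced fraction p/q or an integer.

For a measurable rectangle A x B, the product measure satisfies
  (mu x nu)(A x B) = mu(A) * nu(B).
  mu(A) = 3.
  nu(B) = 5.
  (mu x nu)(A x B) = 3 * 5 = 15.

15
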